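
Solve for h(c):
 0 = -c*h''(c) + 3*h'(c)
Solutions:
 h(c) = C1 + C2*c^4


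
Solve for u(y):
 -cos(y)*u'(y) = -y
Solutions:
 u(y) = C1 + Integral(y/cos(y), y)


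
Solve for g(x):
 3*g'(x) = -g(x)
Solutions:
 g(x) = C1*exp(-x/3)


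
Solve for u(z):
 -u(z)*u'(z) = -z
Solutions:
 u(z) = -sqrt(C1 + z^2)
 u(z) = sqrt(C1 + z^2)


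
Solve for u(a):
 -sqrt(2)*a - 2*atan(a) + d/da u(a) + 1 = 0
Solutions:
 u(a) = C1 + sqrt(2)*a^2/2 + 2*a*atan(a) - a - log(a^2 + 1)


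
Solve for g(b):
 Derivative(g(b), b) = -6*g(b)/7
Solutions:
 g(b) = C1*exp(-6*b/7)


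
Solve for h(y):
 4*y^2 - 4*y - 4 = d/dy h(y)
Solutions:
 h(y) = C1 + 4*y^3/3 - 2*y^2 - 4*y


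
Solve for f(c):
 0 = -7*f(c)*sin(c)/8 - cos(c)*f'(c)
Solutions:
 f(c) = C1*cos(c)^(7/8)


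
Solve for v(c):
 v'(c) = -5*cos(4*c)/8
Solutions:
 v(c) = C1 - 5*sin(4*c)/32


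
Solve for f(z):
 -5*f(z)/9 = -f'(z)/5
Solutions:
 f(z) = C1*exp(25*z/9)


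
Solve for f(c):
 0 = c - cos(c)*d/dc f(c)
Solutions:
 f(c) = C1 + Integral(c/cos(c), c)


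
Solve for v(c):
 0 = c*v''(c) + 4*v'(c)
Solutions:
 v(c) = C1 + C2/c^3


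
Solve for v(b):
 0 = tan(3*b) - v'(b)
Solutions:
 v(b) = C1 - log(cos(3*b))/3


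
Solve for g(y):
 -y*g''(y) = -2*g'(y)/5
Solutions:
 g(y) = C1 + C2*y^(7/5)


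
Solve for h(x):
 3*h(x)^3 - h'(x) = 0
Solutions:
 h(x) = -sqrt(2)*sqrt(-1/(C1 + 3*x))/2
 h(x) = sqrt(2)*sqrt(-1/(C1 + 3*x))/2


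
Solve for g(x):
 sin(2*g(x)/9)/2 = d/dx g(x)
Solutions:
 -x/2 + 9*log(cos(2*g(x)/9) - 1)/4 - 9*log(cos(2*g(x)/9) + 1)/4 = C1


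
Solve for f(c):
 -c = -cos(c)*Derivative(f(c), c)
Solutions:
 f(c) = C1 + Integral(c/cos(c), c)


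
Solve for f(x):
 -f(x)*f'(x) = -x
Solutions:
 f(x) = -sqrt(C1 + x^2)
 f(x) = sqrt(C1 + x^2)


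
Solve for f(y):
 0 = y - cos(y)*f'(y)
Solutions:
 f(y) = C1 + Integral(y/cos(y), y)


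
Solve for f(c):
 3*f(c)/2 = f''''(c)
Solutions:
 f(c) = C1*exp(-2^(3/4)*3^(1/4)*c/2) + C2*exp(2^(3/4)*3^(1/4)*c/2) + C3*sin(2^(3/4)*3^(1/4)*c/2) + C4*cos(2^(3/4)*3^(1/4)*c/2)


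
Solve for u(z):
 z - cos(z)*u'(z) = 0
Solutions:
 u(z) = C1 + Integral(z/cos(z), z)


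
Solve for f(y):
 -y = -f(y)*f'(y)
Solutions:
 f(y) = -sqrt(C1 + y^2)
 f(y) = sqrt(C1 + y^2)


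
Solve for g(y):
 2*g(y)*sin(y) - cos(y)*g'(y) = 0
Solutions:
 g(y) = C1/cos(y)^2


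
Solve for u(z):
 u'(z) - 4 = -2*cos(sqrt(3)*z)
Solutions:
 u(z) = C1 + 4*z - 2*sqrt(3)*sin(sqrt(3)*z)/3


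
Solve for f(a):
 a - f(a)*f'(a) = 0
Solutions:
 f(a) = -sqrt(C1 + a^2)
 f(a) = sqrt(C1 + a^2)


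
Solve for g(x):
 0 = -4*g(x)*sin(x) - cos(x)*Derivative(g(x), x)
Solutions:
 g(x) = C1*cos(x)^4


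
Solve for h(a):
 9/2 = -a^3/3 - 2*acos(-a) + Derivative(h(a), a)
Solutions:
 h(a) = C1 + a^4/12 + 2*a*acos(-a) + 9*a/2 + 2*sqrt(1 - a^2)


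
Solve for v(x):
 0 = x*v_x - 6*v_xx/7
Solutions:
 v(x) = C1 + C2*erfi(sqrt(21)*x/6)


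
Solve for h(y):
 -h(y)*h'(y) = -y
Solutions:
 h(y) = -sqrt(C1 + y^2)
 h(y) = sqrt(C1 + y^2)


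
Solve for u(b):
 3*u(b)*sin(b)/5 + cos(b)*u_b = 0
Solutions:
 u(b) = C1*cos(b)^(3/5)


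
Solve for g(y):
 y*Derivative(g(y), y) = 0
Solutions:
 g(y) = C1


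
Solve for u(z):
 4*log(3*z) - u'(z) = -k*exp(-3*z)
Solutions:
 u(z) = C1 - k*exp(-3*z)/3 + 4*z*log(z) + 4*z*(-1 + log(3))


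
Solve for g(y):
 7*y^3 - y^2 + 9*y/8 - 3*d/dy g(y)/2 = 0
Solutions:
 g(y) = C1 + 7*y^4/6 - 2*y^3/9 + 3*y^2/8


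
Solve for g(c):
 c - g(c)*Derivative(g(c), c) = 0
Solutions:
 g(c) = -sqrt(C1 + c^2)
 g(c) = sqrt(C1 + c^2)


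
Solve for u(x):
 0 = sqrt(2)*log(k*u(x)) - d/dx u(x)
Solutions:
 li(k*u(x))/k = C1 + sqrt(2)*x


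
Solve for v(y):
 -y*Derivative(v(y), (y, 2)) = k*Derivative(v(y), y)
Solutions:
 v(y) = C1 + y^(1 - re(k))*(C2*sin(log(y)*Abs(im(k))) + C3*cos(log(y)*im(k)))


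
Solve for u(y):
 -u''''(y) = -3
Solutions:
 u(y) = C1 + C2*y + C3*y^2 + C4*y^3 + y^4/8


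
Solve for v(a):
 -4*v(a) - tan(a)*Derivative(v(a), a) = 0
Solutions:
 v(a) = C1/sin(a)^4


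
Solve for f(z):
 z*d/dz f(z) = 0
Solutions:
 f(z) = C1


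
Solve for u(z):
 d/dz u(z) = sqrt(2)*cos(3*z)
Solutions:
 u(z) = C1 + sqrt(2)*sin(3*z)/3


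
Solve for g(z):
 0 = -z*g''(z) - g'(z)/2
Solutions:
 g(z) = C1 + C2*sqrt(z)


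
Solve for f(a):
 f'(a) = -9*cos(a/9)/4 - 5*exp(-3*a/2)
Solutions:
 f(a) = C1 - 81*sin(a/9)/4 + 10*exp(-3*a/2)/3


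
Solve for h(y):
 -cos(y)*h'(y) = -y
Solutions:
 h(y) = C1 + Integral(y/cos(y), y)


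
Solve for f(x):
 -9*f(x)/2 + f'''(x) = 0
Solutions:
 f(x) = C3*exp(6^(2/3)*x/2) + (C1*sin(3*2^(2/3)*3^(1/6)*x/4) + C2*cos(3*2^(2/3)*3^(1/6)*x/4))*exp(-6^(2/3)*x/4)


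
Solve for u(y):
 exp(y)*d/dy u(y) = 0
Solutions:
 u(y) = C1


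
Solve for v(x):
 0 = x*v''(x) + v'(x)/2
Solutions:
 v(x) = C1 + C2*sqrt(x)


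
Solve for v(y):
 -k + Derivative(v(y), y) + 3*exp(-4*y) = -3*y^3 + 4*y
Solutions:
 v(y) = C1 + k*y - 3*y^4/4 + 2*y^2 + 3*exp(-4*y)/4


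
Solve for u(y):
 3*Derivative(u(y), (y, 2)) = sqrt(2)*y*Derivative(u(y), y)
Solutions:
 u(y) = C1 + C2*erfi(2^(3/4)*sqrt(3)*y/6)


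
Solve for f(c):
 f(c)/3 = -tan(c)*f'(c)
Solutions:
 f(c) = C1/sin(c)^(1/3)


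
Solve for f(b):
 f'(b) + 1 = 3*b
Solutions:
 f(b) = C1 + 3*b^2/2 - b


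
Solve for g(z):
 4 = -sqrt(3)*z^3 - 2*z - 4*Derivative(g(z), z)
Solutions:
 g(z) = C1 - sqrt(3)*z^4/16 - z^2/4 - z


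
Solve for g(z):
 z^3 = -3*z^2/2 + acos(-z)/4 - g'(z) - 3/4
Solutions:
 g(z) = C1 - z^4/4 - z^3/2 + z*acos(-z)/4 - 3*z/4 + sqrt(1 - z^2)/4


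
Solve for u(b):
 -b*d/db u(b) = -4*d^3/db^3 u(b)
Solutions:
 u(b) = C1 + Integral(C2*airyai(2^(1/3)*b/2) + C3*airybi(2^(1/3)*b/2), b)


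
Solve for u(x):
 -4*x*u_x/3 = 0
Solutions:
 u(x) = C1


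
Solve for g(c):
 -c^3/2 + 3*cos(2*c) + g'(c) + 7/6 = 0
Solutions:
 g(c) = C1 + c^4/8 - 7*c/6 - 3*sin(c)*cos(c)


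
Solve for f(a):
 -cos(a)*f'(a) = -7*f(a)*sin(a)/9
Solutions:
 f(a) = C1/cos(a)^(7/9)


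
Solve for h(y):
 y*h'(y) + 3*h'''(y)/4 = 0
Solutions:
 h(y) = C1 + Integral(C2*airyai(-6^(2/3)*y/3) + C3*airybi(-6^(2/3)*y/3), y)


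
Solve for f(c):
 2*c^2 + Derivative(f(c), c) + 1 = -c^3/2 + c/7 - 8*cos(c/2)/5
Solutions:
 f(c) = C1 - c^4/8 - 2*c^3/3 + c^2/14 - c - 16*sin(c/2)/5


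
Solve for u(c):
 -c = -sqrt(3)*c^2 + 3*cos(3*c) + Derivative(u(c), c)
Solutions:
 u(c) = C1 + sqrt(3)*c^3/3 - c^2/2 - sin(3*c)


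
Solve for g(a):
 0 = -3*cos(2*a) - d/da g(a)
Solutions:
 g(a) = C1 - 3*sin(2*a)/2


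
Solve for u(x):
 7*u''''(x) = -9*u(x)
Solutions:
 u(x) = (C1*sin(sqrt(6)*7^(3/4)*x/14) + C2*cos(sqrt(6)*7^(3/4)*x/14))*exp(-sqrt(6)*7^(3/4)*x/14) + (C3*sin(sqrt(6)*7^(3/4)*x/14) + C4*cos(sqrt(6)*7^(3/4)*x/14))*exp(sqrt(6)*7^(3/4)*x/14)


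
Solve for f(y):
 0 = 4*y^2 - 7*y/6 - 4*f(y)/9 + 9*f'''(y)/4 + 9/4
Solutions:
 f(y) = C3*exp(2*2^(1/3)*3^(2/3)*y/9) + 9*y^2 - 21*y/8 + (C1*sin(2^(1/3)*3^(1/6)*y/3) + C2*cos(2^(1/3)*3^(1/6)*y/3))*exp(-2^(1/3)*3^(2/3)*y/9) + 81/16


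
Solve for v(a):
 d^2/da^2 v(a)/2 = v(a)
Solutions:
 v(a) = C1*exp(-sqrt(2)*a) + C2*exp(sqrt(2)*a)


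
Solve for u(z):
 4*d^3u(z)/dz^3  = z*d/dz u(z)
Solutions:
 u(z) = C1 + Integral(C2*airyai(2^(1/3)*z/2) + C3*airybi(2^(1/3)*z/2), z)


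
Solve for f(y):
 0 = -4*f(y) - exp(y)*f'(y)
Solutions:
 f(y) = C1*exp(4*exp(-y))


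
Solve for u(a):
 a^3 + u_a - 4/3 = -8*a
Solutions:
 u(a) = C1 - a^4/4 - 4*a^2 + 4*a/3


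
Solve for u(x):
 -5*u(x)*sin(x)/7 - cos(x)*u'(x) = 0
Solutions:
 u(x) = C1*cos(x)^(5/7)


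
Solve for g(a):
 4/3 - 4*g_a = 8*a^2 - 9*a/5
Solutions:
 g(a) = C1 - 2*a^3/3 + 9*a^2/40 + a/3


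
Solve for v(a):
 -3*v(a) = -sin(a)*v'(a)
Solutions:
 v(a) = C1*(cos(a) - 1)^(3/2)/(cos(a) + 1)^(3/2)


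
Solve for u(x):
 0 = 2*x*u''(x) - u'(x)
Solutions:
 u(x) = C1 + C2*x^(3/2)


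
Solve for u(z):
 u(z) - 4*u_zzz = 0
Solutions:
 u(z) = C3*exp(2^(1/3)*z/2) + (C1*sin(2^(1/3)*sqrt(3)*z/4) + C2*cos(2^(1/3)*sqrt(3)*z/4))*exp(-2^(1/3)*z/4)


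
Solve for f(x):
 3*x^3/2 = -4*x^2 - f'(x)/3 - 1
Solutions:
 f(x) = C1 - 9*x^4/8 - 4*x^3 - 3*x


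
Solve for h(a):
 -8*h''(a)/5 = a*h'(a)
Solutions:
 h(a) = C1 + C2*erf(sqrt(5)*a/4)


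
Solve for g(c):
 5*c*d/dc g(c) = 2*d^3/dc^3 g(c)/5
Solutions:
 g(c) = C1 + Integral(C2*airyai(10^(2/3)*c/2) + C3*airybi(10^(2/3)*c/2), c)


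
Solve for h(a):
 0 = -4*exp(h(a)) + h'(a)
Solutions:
 h(a) = log(-1/(C1 + 4*a))


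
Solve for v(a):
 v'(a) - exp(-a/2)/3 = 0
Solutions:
 v(a) = C1 - 2*exp(-a/2)/3


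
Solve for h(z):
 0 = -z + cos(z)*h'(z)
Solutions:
 h(z) = C1 + Integral(z/cos(z), z)


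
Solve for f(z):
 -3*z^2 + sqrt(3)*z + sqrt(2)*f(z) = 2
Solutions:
 f(z) = 3*sqrt(2)*z^2/2 - sqrt(6)*z/2 + sqrt(2)


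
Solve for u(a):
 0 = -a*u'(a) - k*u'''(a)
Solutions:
 u(a) = C1 + Integral(C2*airyai(a*(-1/k)^(1/3)) + C3*airybi(a*(-1/k)^(1/3)), a)


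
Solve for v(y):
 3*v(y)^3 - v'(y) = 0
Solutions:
 v(y) = -sqrt(2)*sqrt(-1/(C1 + 3*y))/2
 v(y) = sqrt(2)*sqrt(-1/(C1 + 3*y))/2


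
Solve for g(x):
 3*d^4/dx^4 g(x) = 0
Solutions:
 g(x) = C1 + C2*x + C3*x^2 + C4*x^3


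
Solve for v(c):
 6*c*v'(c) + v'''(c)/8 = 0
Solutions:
 v(c) = C1 + Integral(C2*airyai(-2*6^(1/3)*c) + C3*airybi(-2*6^(1/3)*c), c)


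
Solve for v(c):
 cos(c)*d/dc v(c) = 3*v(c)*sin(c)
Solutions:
 v(c) = C1/cos(c)^3


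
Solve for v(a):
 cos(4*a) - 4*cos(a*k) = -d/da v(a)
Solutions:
 v(a) = C1 - sin(4*a)/4 + 4*sin(a*k)/k


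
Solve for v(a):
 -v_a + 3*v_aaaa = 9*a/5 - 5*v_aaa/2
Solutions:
 v(a) = C1 + C4*exp(a/2) - 9*a^2/10 + (C2*sin(sqrt(2)*a/3) + C3*cos(sqrt(2)*a/3))*exp(-2*a/3)


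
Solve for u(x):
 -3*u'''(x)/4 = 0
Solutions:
 u(x) = C1 + C2*x + C3*x^2


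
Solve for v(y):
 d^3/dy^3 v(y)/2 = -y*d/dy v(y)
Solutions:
 v(y) = C1 + Integral(C2*airyai(-2^(1/3)*y) + C3*airybi(-2^(1/3)*y), y)


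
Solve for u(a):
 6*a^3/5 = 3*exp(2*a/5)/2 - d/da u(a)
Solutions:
 u(a) = C1 - 3*a^4/10 + 15*exp(2*a/5)/4


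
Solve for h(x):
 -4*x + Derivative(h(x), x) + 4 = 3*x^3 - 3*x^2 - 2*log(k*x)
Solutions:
 h(x) = C1 + 3*x^4/4 - x^3 + 2*x^2 - 2*x*log(k*x) - 2*x


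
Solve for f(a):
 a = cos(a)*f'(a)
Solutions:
 f(a) = C1 + Integral(a/cos(a), a)


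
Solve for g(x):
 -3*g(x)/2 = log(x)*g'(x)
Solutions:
 g(x) = C1*exp(-3*li(x)/2)


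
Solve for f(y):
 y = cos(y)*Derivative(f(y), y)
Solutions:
 f(y) = C1 + Integral(y/cos(y), y)


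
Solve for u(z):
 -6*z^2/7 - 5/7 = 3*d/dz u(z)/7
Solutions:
 u(z) = C1 - 2*z^3/3 - 5*z/3


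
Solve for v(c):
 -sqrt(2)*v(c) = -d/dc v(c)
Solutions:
 v(c) = C1*exp(sqrt(2)*c)


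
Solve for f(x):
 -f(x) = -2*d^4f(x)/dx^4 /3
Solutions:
 f(x) = C1*exp(-2^(3/4)*3^(1/4)*x/2) + C2*exp(2^(3/4)*3^(1/4)*x/2) + C3*sin(2^(3/4)*3^(1/4)*x/2) + C4*cos(2^(3/4)*3^(1/4)*x/2)


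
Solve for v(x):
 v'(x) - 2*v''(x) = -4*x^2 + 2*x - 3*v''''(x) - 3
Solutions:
 v(x) = C1 + C4*exp(-x) - 4*x^3/3 - 7*x^2 - 31*x + (C2*sin(sqrt(3)*x/6) + C3*cos(sqrt(3)*x/6))*exp(x/2)


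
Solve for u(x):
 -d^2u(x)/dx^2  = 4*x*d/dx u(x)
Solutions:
 u(x) = C1 + C2*erf(sqrt(2)*x)


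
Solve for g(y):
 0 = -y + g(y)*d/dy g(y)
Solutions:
 g(y) = -sqrt(C1 + y^2)
 g(y) = sqrt(C1 + y^2)


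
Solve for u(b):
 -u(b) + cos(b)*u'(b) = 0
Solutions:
 u(b) = C1*sqrt(sin(b) + 1)/sqrt(sin(b) - 1)


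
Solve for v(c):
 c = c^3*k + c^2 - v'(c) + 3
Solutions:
 v(c) = C1 + c^4*k/4 + c^3/3 - c^2/2 + 3*c


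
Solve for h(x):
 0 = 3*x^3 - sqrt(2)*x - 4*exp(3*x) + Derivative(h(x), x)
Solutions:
 h(x) = C1 - 3*x^4/4 + sqrt(2)*x^2/2 + 4*exp(3*x)/3


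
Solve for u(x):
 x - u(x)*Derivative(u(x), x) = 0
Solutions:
 u(x) = -sqrt(C1 + x^2)
 u(x) = sqrt(C1 + x^2)


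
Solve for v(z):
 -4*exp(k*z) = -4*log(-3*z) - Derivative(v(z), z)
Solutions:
 v(z) = C1 - 4*z*log(-z) + 4*z*(1 - log(3)) + Piecewise((4*exp(k*z)/k, Ne(k, 0)), (4*z, True))


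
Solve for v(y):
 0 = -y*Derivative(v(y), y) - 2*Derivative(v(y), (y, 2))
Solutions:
 v(y) = C1 + C2*erf(y/2)


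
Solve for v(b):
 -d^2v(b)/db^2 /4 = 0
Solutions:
 v(b) = C1 + C2*b


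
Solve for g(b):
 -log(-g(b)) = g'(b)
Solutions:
 -li(-g(b)) = C1 - b


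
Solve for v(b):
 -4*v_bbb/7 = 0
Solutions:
 v(b) = C1 + C2*b + C3*b^2


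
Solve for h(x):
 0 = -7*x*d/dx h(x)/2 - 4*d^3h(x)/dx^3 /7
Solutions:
 h(x) = C1 + Integral(C2*airyai(-7^(2/3)*x/2) + C3*airybi(-7^(2/3)*x/2), x)


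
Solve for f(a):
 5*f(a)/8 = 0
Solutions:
 f(a) = 0


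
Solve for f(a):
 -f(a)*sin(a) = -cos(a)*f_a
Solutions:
 f(a) = C1/cos(a)


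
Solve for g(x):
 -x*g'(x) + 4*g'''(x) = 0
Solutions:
 g(x) = C1 + Integral(C2*airyai(2^(1/3)*x/2) + C3*airybi(2^(1/3)*x/2), x)


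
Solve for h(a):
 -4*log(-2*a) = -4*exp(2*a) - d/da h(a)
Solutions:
 h(a) = C1 + 4*a*log(-a) + 4*a*(-1 + log(2)) - 2*exp(2*a)


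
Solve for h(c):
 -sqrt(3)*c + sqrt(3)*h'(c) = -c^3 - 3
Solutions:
 h(c) = C1 - sqrt(3)*c^4/12 + c^2/2 - sqrt(3)*c


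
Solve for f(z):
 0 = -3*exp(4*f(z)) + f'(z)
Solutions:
 f(z) = log(-(-1/(C1 + 12*z))^(1/4))
 f(z) = log(-1/(C1 + 12*z))/4
 f(z) = log(-I*(-1/(C1 + 12*z))^(1/4))
 f(z) = log(I*(-1/(C1 + 12*z))^(1/4))


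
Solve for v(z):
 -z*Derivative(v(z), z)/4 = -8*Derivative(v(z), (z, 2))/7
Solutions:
 v(z) = C1 + C2*erfi(sqrt(7)*z/8)


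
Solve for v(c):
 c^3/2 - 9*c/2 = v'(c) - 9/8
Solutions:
 v(c) = C1 + c^4/8 - 9*c^2/4 + 9*c/8


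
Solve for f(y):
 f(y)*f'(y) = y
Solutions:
 f(y) = -sqrt(C1 + y^2)
 f(y) = sqrt(C1 + y^2)


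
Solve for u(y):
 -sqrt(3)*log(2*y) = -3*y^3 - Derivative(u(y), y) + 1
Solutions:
 u(y) = C1 - 3*y^4/4 + sqrt(3)*y*log(y) - sqrt(3)*y + y + sqrt(3)*y*log(2)


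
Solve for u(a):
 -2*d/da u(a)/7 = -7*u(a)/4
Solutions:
 u(a) = C1*exp(49*a/8)


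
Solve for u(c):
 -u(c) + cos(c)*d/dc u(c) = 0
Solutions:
 u(c) = C1*sqrt(sin(c) + 1)/sqrt(sin(c) - 1)


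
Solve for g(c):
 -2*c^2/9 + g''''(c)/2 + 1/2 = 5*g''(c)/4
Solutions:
 g(c) = C1 + C2*c + C3*exp(-sqrt(10)*c/2) + C4*exp(sqrt(10)*c/2) - 2*c^4/135 + 29*c^2/225


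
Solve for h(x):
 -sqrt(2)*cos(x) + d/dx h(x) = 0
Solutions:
 h(x) = C1 + sqrt(2)*sin(x)


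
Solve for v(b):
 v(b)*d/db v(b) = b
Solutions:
 v(b) = -sqrt(C1 + b^2)
 v(b) = sqrt(C1 + b^2)


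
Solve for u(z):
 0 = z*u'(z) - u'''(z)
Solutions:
 u(z) = C1 + Integral(C2*airyai(z) + C3*airybi(z), z)


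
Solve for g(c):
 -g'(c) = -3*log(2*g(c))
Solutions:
 -Integral(1/(log(_y) + log(2)), (_y, g(c)))/3 = C1 - c


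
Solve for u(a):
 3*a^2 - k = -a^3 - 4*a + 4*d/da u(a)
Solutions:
 u(a) = C1 + a^4/16 + a^3/4 + a^2/2 - a*k/4


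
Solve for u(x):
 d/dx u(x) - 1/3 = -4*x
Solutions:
 u(x) = C1 - 2*x^2 + x/3


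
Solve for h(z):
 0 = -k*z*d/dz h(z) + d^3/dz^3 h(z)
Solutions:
 h(z) = C1 + Integral(C2*airyai(k^(1/3)*z) + C3*airybi(k^(1/3)*z), z)


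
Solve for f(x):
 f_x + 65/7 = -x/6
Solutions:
 f(x) = C1 - x^2/12 - 65*x/7


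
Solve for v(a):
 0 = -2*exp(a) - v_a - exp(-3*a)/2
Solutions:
 v(a) = C1 - 2*exp(a) + exp(-3*a)/6


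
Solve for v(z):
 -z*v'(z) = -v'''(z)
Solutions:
 v(z) = C1 + Integral(C2*airyai(z) + C3*airybi(z), z)


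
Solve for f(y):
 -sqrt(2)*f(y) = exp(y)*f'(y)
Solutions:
 f(y) = C1*exp(sqrt(2)*exp(-y))


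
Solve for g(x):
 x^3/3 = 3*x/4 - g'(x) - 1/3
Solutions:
 g(x) = C1 - x^4/12 + 3*x^2/8 - x/3


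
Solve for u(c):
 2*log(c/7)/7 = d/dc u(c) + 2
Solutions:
 u(c) = C1 + 2*c*log(c)/7 - 16*c/7 - 2*c*log(7)/7


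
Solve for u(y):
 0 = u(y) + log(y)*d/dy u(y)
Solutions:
 u(y) = C1*exp(-li(y))


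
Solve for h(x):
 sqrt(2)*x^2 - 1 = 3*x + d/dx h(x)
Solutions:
 h(x) = C1 + sqrt(2)*x^3/3 - 3*x^2/2 - x


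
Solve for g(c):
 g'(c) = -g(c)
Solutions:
 g(c) = C1*exp(-c)


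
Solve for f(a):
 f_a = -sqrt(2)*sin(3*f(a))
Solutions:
 f(a) = -acos((-C1 - exp(6*sqrt(2)*a))/(C1 - exp(6*sqrt(2)*a)))/3 + 2*pi/3
 f(a) = acos((-C1 - exp(6*sqrt(2)*a))/(C1 - exp(6*sqrt(2)*a)))/3


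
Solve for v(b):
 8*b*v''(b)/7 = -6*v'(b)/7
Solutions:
 v(b) = C1 + C2*b^(1/4)


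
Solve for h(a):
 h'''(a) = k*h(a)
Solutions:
 h(a) = C1*exp(a*k^(1/3)) + C2*exp(a*k^(1/3)*(-1 + sqrt(3)*I)/2) + C3*exp(-a*k^(1/3)*(1 + sqrt(3)*I)/2)


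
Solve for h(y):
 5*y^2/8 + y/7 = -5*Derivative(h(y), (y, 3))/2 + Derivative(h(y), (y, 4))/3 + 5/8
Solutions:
 h(y) = C1 + C2*y + C3*y^2 + C4*exp(15*y/2) - y^5/240 - 13*y^4/2520 + 1471*y^3/37800


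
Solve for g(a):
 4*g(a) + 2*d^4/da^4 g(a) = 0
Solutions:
 g(a) = (C1*sin(2^(3/4)*a/2) + C2*cos(2^(3/4)*a/2))*exp(-2^(3/4)*a/2) + (C3*sin(2^(3/4)*a/2) + C4*cos(2^(3/4)*a/2))*exp(2^(3/4)*a/2)


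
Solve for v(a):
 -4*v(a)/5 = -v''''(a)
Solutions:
 v(a) = C1*exp(-sqrt(2)*5^(3/4)*a/5) + C2*exp(sqrt(2)*5^(3/4)*a/5) + C3*sin(sqrt(2)*5^(3/4)*a/5) + C4*cos(sqrt(2)*5^(3/4)*a/5)


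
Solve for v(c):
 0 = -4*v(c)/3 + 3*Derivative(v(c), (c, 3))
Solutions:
 v(c) = C3*exp(2^(2/3)*3^(1/3)*c/3) + (C1*sin(2^(2/3)*3^(5/6)*c/6) + C2*cos(2^(2/3)*3^(5/6)*c/6))*exp(-2^(2/3)*3^(1/3)*c/6)


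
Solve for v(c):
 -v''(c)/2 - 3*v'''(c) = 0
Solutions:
 v(c) = C1 + C2*c + C3*exp(-c/6)


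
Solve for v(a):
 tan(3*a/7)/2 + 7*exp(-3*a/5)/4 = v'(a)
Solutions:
 v(a) = C1 + 7*log(tan(3*a/7)^2 + 1)/12 - 35*exp(-3*a/5)/12


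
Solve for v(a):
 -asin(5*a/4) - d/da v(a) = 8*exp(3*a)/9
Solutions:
 v(a) = C1 - a*asin(5*a/4) - sqrt(16 - 25*a^2)/5 - 8*exp(3*a)/27


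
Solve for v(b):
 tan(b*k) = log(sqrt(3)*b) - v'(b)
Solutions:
 v(b) = C1 + b*log(b) - b + b*log(3)/2 - Piecewise((-log(cos(b*k))/k, Ne(k, 0)), (0, True))


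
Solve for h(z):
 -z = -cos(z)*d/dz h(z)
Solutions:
 h(z) = C1 + Integral(z/cos(z), z)


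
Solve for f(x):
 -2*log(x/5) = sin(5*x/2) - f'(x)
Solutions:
 f(x) = C1 + 2*x*log(x) - 2*x*log(5) - 2*x - 2*cos(5*x/2)/5


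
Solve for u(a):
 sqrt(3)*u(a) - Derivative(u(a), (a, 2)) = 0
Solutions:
 u(a) = C1*exp(-3^(1/4)*a) + C2*exp(3^(1/4)*a)


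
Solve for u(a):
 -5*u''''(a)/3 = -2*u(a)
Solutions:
 u(a) = C1*exp(-5^(3/4)*6^(1/4)*a/5) + C2*exp(5^(3/4)*6^(1/4)*a/5) + C3*sin(5^(3/4)*6^(1/4)*a/5) + C4*cos(5^(3/4)*6^(1/4)*a/5)


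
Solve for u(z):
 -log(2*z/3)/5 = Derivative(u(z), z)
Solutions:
 u(z) = C1 - z*log(z)/5 - z*log(2)/5 + z/5 + z*log(3)/5


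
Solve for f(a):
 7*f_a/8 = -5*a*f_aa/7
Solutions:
 f(a) = C1 + C2/a^(9/40)


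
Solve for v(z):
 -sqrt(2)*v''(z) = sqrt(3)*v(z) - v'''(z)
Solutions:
 v(z) = C1*exp(z*(-2^(2/3)*(4*sqrt(2) + 27*sqrt(3) + sqrt(-32 + (4*sqrt(2) + 27*sqrt(3))^2))^(1/3) - 4*2^(1/3)/(4*sqrt(2) + 27*sqrt(3) + sqrt(-32 + (4*sqrt(2) + 27*sqrt(3))^2))^(1/3) + 4*sqrt(2))/12)*sin(2^(1/3)*sqrt(3)*z*(-2^(1/3)*(4*sqrt(2) + 27*sqrt(3) + sqrt(-32 + 729*(-sqrt(3) - 4*sqrt(2)/27)^2))^(1/3) + 4/(4*sqrt(2) + 27*sqrt(3) + sqrt(-32 + 729*(-sqrt(3) - 4*sqrt(2)/27)^2))^(1/3))/12) + C2*exp(z*(-2^(2/3)*(4*sqrt(2) + 27*sqrt(3) + sqrt(-32 + (4*sqrt(2) + 27*sqrt(3))^2))^(1/3) - 4*2^(1/3)/(4*sqrt(2) + 27*sqrt(3) + sqrt(-32 + (4*sqrt(2) + 27*sqrt(3))^2))^(1/3) + 4*sqrt(2))/12)*cos(2^(1/3)*sqrt(3)*z*(-2^(1/3)*(4*sqrt(2) + 27*sqrt(3) + sqrt(-32 + 729*(-sqrt(3) - 4*sqrt(2)/27)^2))^(1/3) + 4/(4*sqrt(2) + 27*sqrt(3) + sqrt(-32 + 729*(-sqrt(3) - 4*sqrt(2)/27)^2))^(1/3))/12) + C3*exp(z*(4*2^(1/3)/(4*sqrt(2) + 27*sqrt(3) + sqrt(-32 + (4*sqrt(2) + 27*sqrt(3))^2))^(1/3) + 2*sqrt(2) + 2^(2/3)*(4*sqrt(2) + 27*sqrt(3) + sqrt(-32 + (4*sqrt(2) + 27*sqrt(3))^2))^(1/3))/6)


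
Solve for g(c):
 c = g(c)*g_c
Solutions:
 g(c) = -sqrt(C1 + c^2)
 g(c) = sqrt(C1 + c^2)


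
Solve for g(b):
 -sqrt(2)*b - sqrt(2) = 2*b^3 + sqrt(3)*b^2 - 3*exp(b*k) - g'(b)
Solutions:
 g(b) = C1 + b^4/2 + sqrt(3)*b^3/3 + sqrt(2)*b^2/2 + sqrt(2)*b - 3*exp(b*k)/k


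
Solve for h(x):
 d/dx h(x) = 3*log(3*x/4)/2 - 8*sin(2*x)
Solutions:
 h(x) = C1 + 3*x*log(x)/2 - 3*x*log(2) - 3*x/2 + 3*x*log(3)/2 + 4*cos(2*x)


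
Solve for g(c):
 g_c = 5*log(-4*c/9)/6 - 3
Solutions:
 g(c) = C1 + 5*c*log(-c)/6 + c*(-23 - 10*log(3) + 10*log(2))/6


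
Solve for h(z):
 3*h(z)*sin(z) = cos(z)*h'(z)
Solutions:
 h(z) = C1/cos(z)^3


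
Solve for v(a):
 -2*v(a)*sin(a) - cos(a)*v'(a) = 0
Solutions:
 v(a) = C1*cos(a)^2


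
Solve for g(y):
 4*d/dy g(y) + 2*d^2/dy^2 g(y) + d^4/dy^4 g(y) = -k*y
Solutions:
 g(y) = C1 + C2*exp(-6^(1/3)*y*(-(9 + sqrt(87))^(1/3) + 6^(1/3)/(9 + sqrt(87))^(1/3))/6)*sin(2^(1/3)*3^(1/6)*y*(3*2^(1/3)/(9 + sqrt(87))^(1/3) + 3^(2/3)*(9 + sqrt(87))^(1/3))/6) + C3*exp(-6^(1/3)*y*(-(9 + sqrt(87))^(1/3) + 6^(1/3)/(9 + sqrt(87))^(1/3))/6)*cos(2^(1/3)*3^(1/6)*y*(3*2^(1/3)/(9 + sqrt(87))^(1/3) + 3^(2/3)*(9 + sqrt(87))^(1/3))/6) + C4*exp(6^(1/3)*y*(-(9 + sqrt(87))^(1/3) + 6^(1/3)/(9 + sqrt(87))^(1/3))/3) - k*y^2/8 + k*y/8


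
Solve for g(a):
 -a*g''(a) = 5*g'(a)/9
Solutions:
 g(a) = C1 + C2*a^(4/9)


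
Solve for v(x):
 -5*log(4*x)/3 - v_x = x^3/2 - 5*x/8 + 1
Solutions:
 v(x) = C1 - x^4/8 + 5*x^2/16 - 5*x*log(x)/3 - 10*x*log(2)/3 + 2*x/3


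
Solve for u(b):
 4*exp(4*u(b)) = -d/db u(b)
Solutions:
 u(b) = log(-I*(1/(C1 + 16*b))^(1/4))
 u(b) = log(I*(1/(C1 + 16*b))^(1/4))
 u(b) = log(-(1/(C1 + 16*b))^(1/4))
 u(b) = log(1/(C1 + 16*b))/4


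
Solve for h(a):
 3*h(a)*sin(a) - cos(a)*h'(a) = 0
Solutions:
 h(a) = C1/cos(a)^3


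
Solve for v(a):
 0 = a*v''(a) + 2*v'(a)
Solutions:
 v(a) = C1 + C2/a


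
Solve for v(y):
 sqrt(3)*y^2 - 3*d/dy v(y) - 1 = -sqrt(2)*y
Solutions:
 v(y) = C1 + sqrt(3)*y^3/9 + sqrt(2)*y^2/6 - y/3


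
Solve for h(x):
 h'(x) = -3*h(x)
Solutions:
 h(x) = C1*exp(-3*x)


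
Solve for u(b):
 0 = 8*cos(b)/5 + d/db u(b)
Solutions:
 u(b) = C1 - 8*sin(b)/5


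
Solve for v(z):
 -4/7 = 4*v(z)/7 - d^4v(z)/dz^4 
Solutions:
 v(z) = C1*exp(-sqrt(2)*7^(3/4)*z/7) + C2*exp(sqrt(2)*7^(3/4)*z/7) + C3*sin(sqrt(2)*7^(3/4)*z/7) + C4*cos(sqrt(2)*7^(3/4)*z/7) - 1


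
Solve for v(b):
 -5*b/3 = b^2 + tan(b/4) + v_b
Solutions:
 v(b) = C1 - b^3/3 - 5*b^2/6 + 4*log(cos(b/4))


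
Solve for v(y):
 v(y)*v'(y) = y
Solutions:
 v(y) = -sqrt(C1 + y^2)
 v(y) = sqrt(C1 + y^2)


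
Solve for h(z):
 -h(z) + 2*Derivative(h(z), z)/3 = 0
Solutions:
 h(z) = C1*exp(3*z/2)


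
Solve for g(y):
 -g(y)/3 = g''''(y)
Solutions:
 g(y) = (C1*sin(sqrt(2)*3^(3/4)*y/6) + C2*cos(sqrt(2)*3^(3/4)*y/6))*exp(-sqrt(2)*3^(3/4)*y/6) + (C3*sin(sqrt(2)*3^(3/4)*y/6) + C4*cos(sqrt(2)*3^(3/4)*y/6))*exp(sqrt(2)*3^(3/4)*y/6)


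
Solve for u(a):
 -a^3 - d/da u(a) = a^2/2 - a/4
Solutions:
 u(a) = C1 - a^4/4 - a^3/6 + a^2/8


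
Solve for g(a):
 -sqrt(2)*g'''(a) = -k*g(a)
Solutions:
 g(a) = C1*exp(2^(5/6)*a*k^(1/3)/2) + C2*exp(2^(5/6)*a*k^(1/3)*(-1 + sqrt(3)*I)/4) + C3*exp(-2^(5/6)*a*k^(1/3)*(1 + sqrt(3)*I)/4)


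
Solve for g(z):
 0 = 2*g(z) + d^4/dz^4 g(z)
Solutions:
 g(z) = (C1*sin(2^(3/4)*z/2) + C2*cos(2^(3/4)*z/2))*exp(-2^(3/4)*z/2) + (C3*sin(2^(3/4)*z/2) + C4*cos(2^(3/4)*z/2))*exp(2^(3/4)*z/2)


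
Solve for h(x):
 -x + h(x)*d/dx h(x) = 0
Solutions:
 h(x) = -sqrt(C1 + x^2)
 h(x) = sqrt(C1 + x^2)


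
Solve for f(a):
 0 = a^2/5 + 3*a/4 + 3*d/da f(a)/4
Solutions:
 f(a) = C1 - 4*a^3/45 - a^2/2


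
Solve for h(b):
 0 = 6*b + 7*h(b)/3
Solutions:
 h(b) = -18*b/7


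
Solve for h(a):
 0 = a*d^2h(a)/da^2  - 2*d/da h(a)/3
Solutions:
 h(a) = C1 + C2*a^(5/3)


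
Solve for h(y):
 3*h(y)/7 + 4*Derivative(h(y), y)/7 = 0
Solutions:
 h(y) = C1*exp(-3*y/4)


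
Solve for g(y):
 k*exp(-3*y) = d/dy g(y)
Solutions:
 g(y) = C1 - k*exp(-3*y)/3


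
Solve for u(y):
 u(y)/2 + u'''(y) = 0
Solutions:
 u(y) = C3*exp(-2^(2/3)*y/2) + (C1*sin(2^(2/3)*sqrt(3)*y/4) + C2*cos(2^(2/3)*sqrt(3)*y/4))*exp(2^(2/3)*y/4)


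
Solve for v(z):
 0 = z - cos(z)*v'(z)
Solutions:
 v(z) = C1 + Integral(z/cos(z), z)


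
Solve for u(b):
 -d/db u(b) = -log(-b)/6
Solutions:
 u(b) = C1 + b*log(-b)/6 - b/6


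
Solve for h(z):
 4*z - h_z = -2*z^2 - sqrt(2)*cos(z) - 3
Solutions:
 h(z) = C1 + 2*z^3/3 + 2*z^2 + 3*z + sqrt(2)*sin(z)


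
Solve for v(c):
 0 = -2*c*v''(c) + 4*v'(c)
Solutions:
 v(c) = C1 + C2*c^3


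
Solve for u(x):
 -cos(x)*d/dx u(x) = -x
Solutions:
 u(x) = C1 + Integral(x/cos(x), x)


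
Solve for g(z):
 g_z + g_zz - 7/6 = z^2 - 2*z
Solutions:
 g(z) = C1 + C2*exp(-z) + z^3/3 - 2*z^2 + 31*z/6


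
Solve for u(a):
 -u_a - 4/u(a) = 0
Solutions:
 u(a) = -sqrt(C1 - 8*a)
 u(a) = sqrt(C1 - 8*a)


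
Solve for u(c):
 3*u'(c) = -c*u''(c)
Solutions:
 u(c) = C1 + C2/c^2


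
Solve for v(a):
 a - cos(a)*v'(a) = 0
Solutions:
 v(a) = C1 + Integral(a/cos(a), a)


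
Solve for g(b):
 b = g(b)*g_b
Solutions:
 g(b) = -sqrt(C1 + b^2)
 g(b) = sqrt(C1 + b^2)


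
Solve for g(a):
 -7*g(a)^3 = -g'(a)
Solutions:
 g(a) = -sqrt(2)*sqrt(-1/(C1 + 7*a))/2
 g(a) = sqrt(2)*sqrt(-1/(C1 + 7*a))/2


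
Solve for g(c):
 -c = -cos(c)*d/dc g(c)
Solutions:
 g(c) = C1 + Integral(c/cos(c), c)


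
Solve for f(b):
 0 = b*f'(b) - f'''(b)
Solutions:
 f(b) = C1 + Integral(C2*airyai(b) + C3*airybi(b), b)


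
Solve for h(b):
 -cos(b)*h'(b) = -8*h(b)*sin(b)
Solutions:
 h(b) = C1/cos(b)^8


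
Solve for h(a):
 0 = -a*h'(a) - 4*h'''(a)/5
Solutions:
 h(a) = C1 + Integral(C2*airyai(-10^(1/3)*a/2) + C3*airybi(-10^(1/3)*a/2), a)


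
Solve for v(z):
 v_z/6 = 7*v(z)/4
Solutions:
 v(z) = C1*exp(21*z/2)


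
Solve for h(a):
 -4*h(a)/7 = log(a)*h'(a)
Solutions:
 h(a) = C1*exp(-4*li(a)/7)


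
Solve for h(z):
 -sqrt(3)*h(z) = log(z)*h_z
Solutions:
 h(z) = C1*exp(-sqrt(3)*li(z))


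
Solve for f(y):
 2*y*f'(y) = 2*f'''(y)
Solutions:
 f(y) = C1 + Integral(C2*airyai(y) + C3*airybi(y), y)


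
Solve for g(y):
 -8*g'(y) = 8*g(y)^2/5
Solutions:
 g(y) = 5/(C1 + y)


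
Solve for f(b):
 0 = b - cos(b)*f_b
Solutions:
 f(b) = C1 + Integral(b/cos(b), b)


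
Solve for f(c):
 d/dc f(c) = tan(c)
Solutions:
 f(c) = C1 - log(cos(c))


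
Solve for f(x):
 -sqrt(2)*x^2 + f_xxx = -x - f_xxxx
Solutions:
 f(x) = C1 + C2*x + C3*x^2 + C4*exp(-x) + sqrt(2)*x^5/60 - x^4*(1 + 2*sqrt(2))/24 + x^3*(1 + 2*sqrt(2))/6


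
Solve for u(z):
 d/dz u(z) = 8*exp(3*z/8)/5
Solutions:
 u(z) = C1 + 64*exp(3*z/8)/15


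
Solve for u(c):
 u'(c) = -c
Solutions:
 u(c) = C1 - c^2/2


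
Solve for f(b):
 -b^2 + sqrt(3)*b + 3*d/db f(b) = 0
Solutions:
 f(b) = C1 + b^3/9 - sqrt(3)*b^2/6


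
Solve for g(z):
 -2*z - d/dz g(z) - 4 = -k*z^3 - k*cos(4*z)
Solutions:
 g(z) = C1 + k*z^4/4 + k*sin(4*z)/4 - z^2 - 4*z


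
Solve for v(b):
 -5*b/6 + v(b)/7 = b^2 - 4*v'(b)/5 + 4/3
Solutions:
 v(b) = C1*exp(-5*b/28) + 7*b^2 - 2177*b/30 + 31178/75


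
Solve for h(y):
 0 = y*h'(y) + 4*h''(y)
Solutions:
 h(y) = C1 + C2*erf(sqrt(2)*y/4)


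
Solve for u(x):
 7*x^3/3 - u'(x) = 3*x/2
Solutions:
 u(x) = C1 + 7*x^4/12 - 3*x^2/4


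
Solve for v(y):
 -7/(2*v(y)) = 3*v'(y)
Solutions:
 v(y) = -sqrt(C1 - 21*y)/3
 v(y) = sqrt(C1 - 21*y)/3


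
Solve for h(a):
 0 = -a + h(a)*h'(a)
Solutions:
 h(a) = -sqrt(C1 + a^2)
 h(a) = sqrt(C1 + a^2)


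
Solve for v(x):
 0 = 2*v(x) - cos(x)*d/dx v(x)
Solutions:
 v(x) = C1*(sin(x) + 1)/(sin(x) - 1)


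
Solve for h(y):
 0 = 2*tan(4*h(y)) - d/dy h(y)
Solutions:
 h(y) = -asin(C1*exp(8*y))/4 + pi/4
 h(y) = asin(C1*exp(8*y))/4


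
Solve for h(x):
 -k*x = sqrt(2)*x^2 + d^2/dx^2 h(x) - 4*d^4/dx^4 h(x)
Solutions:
 h(x) = C1 + C2*x + C3*exp(-x/2) + C4*exp(x/2) - k*x^3/6 - sqrt(2)*x^4/12 - 4*sqrt(2)*x^2


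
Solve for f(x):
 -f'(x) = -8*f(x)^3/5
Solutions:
 f(x) = -sqrt(10)*sqrt(-1/(C1 + 8*x))/2
 f(x) = sqrt(10)*sqrt(-1/(C1 + 8*x))/2


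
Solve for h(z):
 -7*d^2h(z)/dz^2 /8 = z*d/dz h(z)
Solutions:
 h(z) = C1 + C2*erf(2*sqrt(7)*z/7)


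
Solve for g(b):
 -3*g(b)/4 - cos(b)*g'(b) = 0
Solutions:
 g(b) = C1*(sin(b) - 1)^(3/8)/(sin(b) + 1)^(3/8)


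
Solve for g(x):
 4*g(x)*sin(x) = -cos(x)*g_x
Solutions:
 g(x) = C1*cos(x)^4


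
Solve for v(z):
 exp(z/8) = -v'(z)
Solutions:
 v(z) = C1 - 8*exp(z/8)


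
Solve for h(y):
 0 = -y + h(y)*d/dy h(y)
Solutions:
 h(y) = -sqrt(C1 + y^2)
 h(y) = sqrt(C1 + y^2)


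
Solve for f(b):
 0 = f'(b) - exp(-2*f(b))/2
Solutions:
 f(b) = log(-sqrt(C1 + b))
 f(b) = log(C1 + b)/2


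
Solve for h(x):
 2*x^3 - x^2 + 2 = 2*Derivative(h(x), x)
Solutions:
 h(x) = C1 + x^4/4 - x^3/6 + x


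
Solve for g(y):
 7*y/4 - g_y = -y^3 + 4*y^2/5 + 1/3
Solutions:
 g(y) = C1 + y^4/4 - 4*y^3/15 + 7*y^2/8 - y/3


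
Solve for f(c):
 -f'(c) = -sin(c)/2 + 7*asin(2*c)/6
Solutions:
 f(c) = C1 - 7*c*asin(2*c)/6 - 7*sqrt(1 - 4*c^2)/12 - cos(c)/2


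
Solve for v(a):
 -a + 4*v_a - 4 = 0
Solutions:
 v(a) = C1 + a^2/8 + a


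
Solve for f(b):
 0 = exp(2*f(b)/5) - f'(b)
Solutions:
 f(b) = 5*log(-sqrt(-1/(C1 + b))) - 5*log(2) + 5*log(10)/2
 f(b) = 5*log(-1/(C1 + b))/2 - 5*log(2) + 5*log(10)/2


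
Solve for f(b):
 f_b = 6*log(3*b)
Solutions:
 f(b) = C1 + 6*b*log(b) - 6*b + b*log(729)


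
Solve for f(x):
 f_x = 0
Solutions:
 f(x) = C1


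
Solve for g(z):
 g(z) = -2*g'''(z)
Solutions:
 g(z) = C3*exp(-2^(2/3)*z/2) + (C1*sin(2^(2/3)*sqrt(3)*z/4) + C2*cos(2^(2/3)*sqrt(3)*z/4))*exp(2^(2/3)*z/4)


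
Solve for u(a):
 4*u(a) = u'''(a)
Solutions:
 u(a) = C3*exp(2^(2/3)*a) + (C1*sin(2^(2/3)*sqrt(3)*a/2) + C2*cos(2^(2/3)*sqrt(3)*a/2))*exp(-2^(2/3)*a/2)


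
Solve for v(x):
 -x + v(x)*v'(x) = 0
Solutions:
 v(x) = -sqrt(C1 + x^2)
 v(x) = sqrt(C1 + x^2)


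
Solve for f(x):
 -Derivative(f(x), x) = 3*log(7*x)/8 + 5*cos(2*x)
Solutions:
 f(x) = C1 - 3*x*log(x)/8 - 3*x*log(7)/8 + 3*x/8 - 5*sin(2*x)/2


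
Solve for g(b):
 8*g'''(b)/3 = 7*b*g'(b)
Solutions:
 g(b) = C1 + Integral(C2*airyai(21^(1/3)*b/2) + C3*airybi(21^(1/3)*b/2), b)


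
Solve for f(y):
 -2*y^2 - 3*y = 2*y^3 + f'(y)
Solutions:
 f(y) = C1 - y^4/2 - 2*y^3/3 - 3*y^2/2


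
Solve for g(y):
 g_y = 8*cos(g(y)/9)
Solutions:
 -8*y - 9*log(sin(g(y)/9) - 1)/2 + 9*log(sin(g(y)/9) + 1)/2 = C1


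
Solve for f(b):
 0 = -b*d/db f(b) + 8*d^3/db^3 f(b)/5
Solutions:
 f(b) = C1 + Integral(C2*airyai(5^(1/3)*b/2) + C3*airybi(5^(1/3)*b/2), b)


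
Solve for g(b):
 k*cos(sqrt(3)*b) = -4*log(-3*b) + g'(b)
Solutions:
 g(b) = C1 + 4*b*log(-b) - 4*b + 4*b*log(3) + sqrt(3)*k*sin(sqrt(3)*b)/3


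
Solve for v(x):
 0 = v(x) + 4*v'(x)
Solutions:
 v(x) = C1*exp(-x/4)


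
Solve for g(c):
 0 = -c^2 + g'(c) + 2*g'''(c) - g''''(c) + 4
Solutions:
 g(c) = C1 + C2*exp(c*(-2^(2/3)*(3*sqrt(177) + 43)^(1/3) - 8*2^(1/3)/(3*sqrt(177) + 43)^(1/3) + 8)/12)*sin(2^(1/3)*sqrt(3)*c*(-2^(1/3)*(3*sqrt(177) + 43)^(1/3) + 8/(3*sqrt(177) + 43)^(1/3))/12) + C3*exp(c*(-2^(2/3)*(3*sqrt(177) + 43)^(1/3) - 8*2^(1/3)/(3*sqrt(177) + 43)^(1/3) + 8)/12)*cos(2^(1/3)*sqrt(3)*c*(-2^(1/3)*(3*sqrt(177) + 43)^(1/3) + 8/(3*sqrt(177) + 43)^(1/3))/12) + C4*exp(c*(8*2^(1/3)/(3*sqrt(177) + 43)^(1/3) + 4 + 2^(2/3)*(3*sqrt(177) + 43)^(1/3))/6) + c^3/3 - 8*c


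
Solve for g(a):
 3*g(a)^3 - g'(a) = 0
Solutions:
 g(a) = -sqrt(2)*sqrt(-1/(C1 + 3*a))/2
 g(a) = sqrt(2)*sqrt(-1/(C1 + 3*a))/2


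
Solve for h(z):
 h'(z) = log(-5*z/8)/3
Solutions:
 h(z) = C1 + z*log(-z)/3 + z*(-log(2) - 1/3 + log(5)/3)


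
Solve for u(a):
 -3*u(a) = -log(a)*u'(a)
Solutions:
 u(a) = C1*exp(3*li(a))


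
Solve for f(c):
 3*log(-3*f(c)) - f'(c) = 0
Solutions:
 -Integral(1/(log(-_y) + log(3)), (_y, f(c)))/3 = C1 - c


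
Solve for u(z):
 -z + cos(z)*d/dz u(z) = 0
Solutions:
 u(z) = C1 + Integral(z/cos(z), z)


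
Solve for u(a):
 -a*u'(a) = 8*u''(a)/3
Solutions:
 u(a) = C1 + C2*erf(sqrt(3)*a/4)


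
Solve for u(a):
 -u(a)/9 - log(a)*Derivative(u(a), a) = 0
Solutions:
 u(a) = C1*exp(-li(a)/9)


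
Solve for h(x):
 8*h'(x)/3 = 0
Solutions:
 h(x) = C1


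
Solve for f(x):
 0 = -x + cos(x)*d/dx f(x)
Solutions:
 f(x) = C1 + Integral(x/cos(x), x)


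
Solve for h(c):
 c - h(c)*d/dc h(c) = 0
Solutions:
 h(c) = -sqrt(C1 + c^2)
 h(c) = sqrt(C1 + c^2)


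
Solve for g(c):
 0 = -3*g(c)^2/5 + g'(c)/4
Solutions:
 g(c) = -5/(C1 + 12*c)


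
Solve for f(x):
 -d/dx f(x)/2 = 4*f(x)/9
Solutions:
 f(x) = C1*exp(-8*x/9)


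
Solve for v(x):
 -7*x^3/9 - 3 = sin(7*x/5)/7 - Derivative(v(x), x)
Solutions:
 v(x) = C1 + 7*x^4/36 + 3*x - 5*cos(7*x/5)/49


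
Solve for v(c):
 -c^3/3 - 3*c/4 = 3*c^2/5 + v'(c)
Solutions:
 v(c) = C1 - c^4/12 - c^3/5 - 3*c^2/8


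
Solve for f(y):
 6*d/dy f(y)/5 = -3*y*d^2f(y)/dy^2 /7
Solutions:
 f(y) = C1 + C2/y^(9/5)


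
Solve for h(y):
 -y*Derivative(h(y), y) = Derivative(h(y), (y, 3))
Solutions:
 h(y) = C1 + Integral(C2*airyai(-y) + C3*airybi(-y), y)


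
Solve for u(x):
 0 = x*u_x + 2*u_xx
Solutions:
 u(x) = C1 + C2*erf(x/2)


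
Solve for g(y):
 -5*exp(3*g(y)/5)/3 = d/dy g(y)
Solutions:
 g(y) = 5*log(1/(C1 + 5*y))/3 + 5*log(5)/3
 g(y) = 5*log(5^(1/3)*(-1 - sqrt(3)*I)*(1/(C1 + 5*y))^(1/3)/2)
 g(y) = 5*log(5^(1/3)*(-1 + sqrt(3)*I)*(1/(C1 + 5*y))^(1/3)/2)


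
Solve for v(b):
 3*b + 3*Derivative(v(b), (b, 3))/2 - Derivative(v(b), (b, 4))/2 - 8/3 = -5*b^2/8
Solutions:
 v(b) = C1 + C2*b + C3*b^2 + C4*exp(3*b) - b^5/144 - 41*b^4/432 + 55*b^3/324


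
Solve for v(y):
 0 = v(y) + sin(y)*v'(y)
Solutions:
 v(y) = C1*sqrt(cos(y) + 1)/sqrt(cos(y) - 1)


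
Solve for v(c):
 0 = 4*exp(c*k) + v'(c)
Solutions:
 v(c) = C1 - 4*exp(c*k)/k


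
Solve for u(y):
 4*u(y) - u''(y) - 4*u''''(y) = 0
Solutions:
 u(y) = C1*exp(-sqrt(2)*y*sqrt(-1 + sqrt(65))/4) + C2*exp(sqrt(2)*y*sqrt(-1 + sqrt(65))/4) + C3*sin(sqrt(2)*y*sqrt(1 + sqrt(65))/4) + C4*cos(sqrt(2)*y*sqrt(1 + sqrt(65))/4)


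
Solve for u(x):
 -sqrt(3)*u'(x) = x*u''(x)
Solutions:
 u(x) = C1 + C2*x^(1 - sqrt(3))


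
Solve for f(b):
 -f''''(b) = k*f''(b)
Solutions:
 f(b) = C1 + C2*b + C3*exp(-b*sqrt(-k)) + C4*exp(b*sqrt(-k))


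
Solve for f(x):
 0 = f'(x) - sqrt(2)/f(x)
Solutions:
 f(x) = -sqrt(C1 + 2*sqrt(2)*x)
 f(x) = sqrt(C1 + 2*sqrt(2)*x)


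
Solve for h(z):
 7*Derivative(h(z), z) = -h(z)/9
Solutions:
 h(z) = C1*exp(-z/63)


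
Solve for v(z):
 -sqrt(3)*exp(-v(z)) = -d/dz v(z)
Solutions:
 v(z) = log(C1 + sqrt(3)*z)


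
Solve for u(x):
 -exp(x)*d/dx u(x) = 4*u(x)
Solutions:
 u(x) = C1*exp(4*exp(-x))


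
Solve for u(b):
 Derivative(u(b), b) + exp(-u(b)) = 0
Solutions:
 u(b) = log(C1 - b)


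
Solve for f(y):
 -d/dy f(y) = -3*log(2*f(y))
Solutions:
 -Integral(1/(log(_y) + log(2)), (_y, f(y)))/3 = C1 - y


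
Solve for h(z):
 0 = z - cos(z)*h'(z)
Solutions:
 h(z) = C1 + Integral(z/cos(z), z)


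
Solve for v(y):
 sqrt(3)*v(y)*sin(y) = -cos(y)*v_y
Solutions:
 v(y) = C1*cos(y)^(sqrt(3))


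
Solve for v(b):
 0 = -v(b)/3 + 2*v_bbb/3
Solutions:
 v(b) = C3*exp(2^(2/3)*b/2) + (C1*sin(2^(2/3)*sqrt(3)*b/4) + C2*cos(2^(2/3)*sqrt(3)*b/4))*exp(-2^(2/3)*b/4)


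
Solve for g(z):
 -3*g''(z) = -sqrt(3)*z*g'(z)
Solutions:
 g(z) = C1 + C2*erfi(sqrt(2)*3^(3/4)*z/6)


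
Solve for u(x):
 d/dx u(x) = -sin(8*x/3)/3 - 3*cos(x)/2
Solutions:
 u(x) = C1 - 3*sin(x)/2 + cos(8*x/3)/8


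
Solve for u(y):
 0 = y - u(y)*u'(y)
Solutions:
 u(y) = -sqrt(C1 + y^2)
 u(y) = sqrt(C1 + y^2)


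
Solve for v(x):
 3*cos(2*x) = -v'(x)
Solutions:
 v(x) = C1 - 3*sin(2*x)/2


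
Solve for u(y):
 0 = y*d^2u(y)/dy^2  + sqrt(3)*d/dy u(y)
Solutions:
 u(y) = C1 + C2*y^(1 - sqrt(3))


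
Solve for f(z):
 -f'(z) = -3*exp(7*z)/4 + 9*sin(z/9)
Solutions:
 f(z) = C1 + 3*exp(7*z)/28 + 81*cos(z/9)


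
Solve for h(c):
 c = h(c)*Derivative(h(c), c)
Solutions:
 h(c) = -sqrt(C1 + c^2)
 h(c) = sqrt(C1 + c^2)


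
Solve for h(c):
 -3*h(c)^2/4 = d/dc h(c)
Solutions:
 h(c) = 4/(C1 + 3*c)


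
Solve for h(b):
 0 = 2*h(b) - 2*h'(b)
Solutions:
 h(b) = C1*exp(b)


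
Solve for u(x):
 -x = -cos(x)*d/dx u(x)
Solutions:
 u(x) = C1 + Integral(x/cos(x), x)


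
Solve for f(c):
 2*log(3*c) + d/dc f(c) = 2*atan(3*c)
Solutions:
 f(c) = C1 - 2*c*log(c) + 2*c*atan(3*c) - 2*c*log(3) + 2*c - log(9*c^2 + 1)/3


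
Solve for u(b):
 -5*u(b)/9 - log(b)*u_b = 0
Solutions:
 u(b) = C1*exp(-5*li(b)/9)


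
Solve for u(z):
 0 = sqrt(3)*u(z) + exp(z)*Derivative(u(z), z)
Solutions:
 u(z) = C1*exp(sqrt(3)*exp(-z))


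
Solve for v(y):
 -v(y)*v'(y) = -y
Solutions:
 v(y) = -sqrt(C1 + y^2)
 v(y) = sqrt(C1 + y^2)


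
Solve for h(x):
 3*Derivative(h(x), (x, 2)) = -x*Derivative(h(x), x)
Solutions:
 h(x) = C1 + C2*erf(sqrt(6)*x/6)


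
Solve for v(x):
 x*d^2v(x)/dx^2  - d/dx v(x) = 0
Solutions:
 v(x) = C1 + C2*x^2


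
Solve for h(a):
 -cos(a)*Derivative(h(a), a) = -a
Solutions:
 h(a) = C1 + Integral(a/cos(a), a)


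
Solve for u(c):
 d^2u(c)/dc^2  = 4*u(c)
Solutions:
 u(c) = C1*exp(-2*c) + C2*exp(2*c)


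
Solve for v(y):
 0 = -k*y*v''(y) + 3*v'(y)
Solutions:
 v(y) = C1 + y^(((re(k) + 3)*re(k) + im(k)^2)/(re(k)^2 + im(k)^2))*(C2*sin(3*log(y)*Abs(im(k))/(re(k)^2 + im(k)^2)) + C3*cos(3*log(y)*im(k)/(re(k)^2 + im(k)^2)))


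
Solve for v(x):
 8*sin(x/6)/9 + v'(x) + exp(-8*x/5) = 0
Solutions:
 v(x) = C1 + 16*cos(x/6)/3 + 5*exp(-8*x/5)/8


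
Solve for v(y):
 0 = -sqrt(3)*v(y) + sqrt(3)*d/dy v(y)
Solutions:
 v(y) = C1*exp(y)


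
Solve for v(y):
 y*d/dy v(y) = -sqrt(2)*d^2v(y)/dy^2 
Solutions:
 v(y) = C1 + C2*erf(2^(1/4)*y/2)


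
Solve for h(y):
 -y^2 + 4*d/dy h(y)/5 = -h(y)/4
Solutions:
 h(y) = C1*exp(-5*y/16) + 4*y^2 - 128*y/5 + 2048/25


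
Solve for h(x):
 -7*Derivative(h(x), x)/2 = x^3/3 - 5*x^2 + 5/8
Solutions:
 h(x) = C1 - x^4/42 + 10*x^3/21 - 5*x/28


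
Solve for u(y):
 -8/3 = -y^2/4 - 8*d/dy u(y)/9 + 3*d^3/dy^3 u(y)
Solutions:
 u(y) = C1 + C2*exp(-2*sqrt(6)*y/9) + C3*exp(2*sqrt(6)*y/9) - 3*y^3/32 + 141*y/128


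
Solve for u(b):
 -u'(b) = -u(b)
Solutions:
 u(b) = C1*exp(b)


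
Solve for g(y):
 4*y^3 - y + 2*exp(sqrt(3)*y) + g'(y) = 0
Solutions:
 g(y) = C1 - y^4 + y^2/2 - 2*sqrt(3)*exp(sqrt(3)*y)/3


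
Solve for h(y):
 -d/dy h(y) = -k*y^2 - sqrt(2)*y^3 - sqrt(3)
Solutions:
 h(y) = C1 + k*y^3/3 + sqrt(2)*y^4/4 + sqrt(3)*y


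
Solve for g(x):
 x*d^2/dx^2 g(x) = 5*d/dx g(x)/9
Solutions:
 g(x) = C1 + C2*x^(14/9)


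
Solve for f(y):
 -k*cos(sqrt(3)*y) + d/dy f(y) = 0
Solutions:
 f(y) = C1 + sqrt(3)*k*sin(sqrt(3)*y)/3


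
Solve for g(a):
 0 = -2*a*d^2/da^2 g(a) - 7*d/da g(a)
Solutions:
 g(a) = C1 + C2/a^(5/2)


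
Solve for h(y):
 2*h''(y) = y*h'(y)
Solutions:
 h(y) = C1 + C2*erfi(y/2)


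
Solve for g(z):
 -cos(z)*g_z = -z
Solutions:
 g(z) = C1 + Integral(z/cos(z), z)


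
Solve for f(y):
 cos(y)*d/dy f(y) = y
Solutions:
 f(y) = C1 + Integral(y/cos(y), y)


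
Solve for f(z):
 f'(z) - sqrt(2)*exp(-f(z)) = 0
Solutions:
 f(z) = log(C1 + sqrt(2)*z)


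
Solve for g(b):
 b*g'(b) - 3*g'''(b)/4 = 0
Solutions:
 g(b) = C1 + Integral(C2*airyai(6^(2/3)*b/3) + C3*airybi(6^(2/3)*b/3), b)


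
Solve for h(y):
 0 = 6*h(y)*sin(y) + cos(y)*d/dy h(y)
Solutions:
 h(y) = C1*cos(y)^6
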